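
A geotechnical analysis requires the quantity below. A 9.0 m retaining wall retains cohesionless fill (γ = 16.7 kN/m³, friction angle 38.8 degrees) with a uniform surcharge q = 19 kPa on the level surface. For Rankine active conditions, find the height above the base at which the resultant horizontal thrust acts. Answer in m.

3.30 m

K_a = 0.2296.
Triangular part P₁ = ½K_aγH² = 155.3 at H/3 = 3.000 m; rectangular part P₂ = K_a q H = 39.25 at H/2 = 4.500 m.
ȳ = (P₁·3.000 + P₂·4.500)/(P₁+P₂) = 3.303 m.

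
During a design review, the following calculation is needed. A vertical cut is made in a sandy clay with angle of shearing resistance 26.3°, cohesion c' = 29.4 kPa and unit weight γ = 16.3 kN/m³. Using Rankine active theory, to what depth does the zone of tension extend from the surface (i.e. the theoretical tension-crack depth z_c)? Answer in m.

5.81 m

K_a = tan²(45° − 26.3°/2) = 0.3859; √K_a = 0.6212.
The active pressure is zero where K_a γ z = 2c√K_a, so z_c = 2c/(γ√K_a) = 2×29.4/(16.3×0.6212) = 5.807 m.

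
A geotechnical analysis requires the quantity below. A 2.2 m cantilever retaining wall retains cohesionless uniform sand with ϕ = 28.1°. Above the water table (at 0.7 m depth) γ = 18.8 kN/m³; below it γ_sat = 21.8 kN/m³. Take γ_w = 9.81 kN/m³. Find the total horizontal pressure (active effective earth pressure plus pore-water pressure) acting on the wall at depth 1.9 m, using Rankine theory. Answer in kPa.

21.7 kPa

K_a = (1 − sin φ)/(1 + sin φ) = 0.3596.
γ' = 21.8 − 9.81 = 11.99 kN/m³.
Effective vertical stress at 1.9 m: σ'_v = 18.8×0.7 + 11.99×1.20 = 27.55 kPa.
σ'_h = K_a σ'_v = 0.3596 × 27.55 = 9.906 kPa; u = γ_w × 1.20 = 11.77 kPa.
Total σ_h = 9.906 + 11.77 = 21.68 kPa.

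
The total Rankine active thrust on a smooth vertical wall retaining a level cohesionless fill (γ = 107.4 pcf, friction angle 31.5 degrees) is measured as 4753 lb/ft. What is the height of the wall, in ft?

16.8 ft

K_a = 0.3136. P_a = ½ K_a γ H² ⇒ H = √(2P_a/(K_a γ)).
H = √(2×4753/(0.3136×107.4)) = 16.80 ft.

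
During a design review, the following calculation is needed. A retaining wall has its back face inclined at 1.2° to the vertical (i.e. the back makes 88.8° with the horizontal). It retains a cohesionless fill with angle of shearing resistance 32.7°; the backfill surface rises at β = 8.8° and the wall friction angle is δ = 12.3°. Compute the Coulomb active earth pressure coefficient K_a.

K_a = sin²(α+φ) / [sin²α · sin(α−δ) · (1 + √{sin(φ+δ)sin(φ−β) / (sin(α−δ)sin(α+β))})²].
With α = 88.8°, φ = 32.7°, δ = 12.3°, β = 8.8°: K_a = 0.3133.

0.313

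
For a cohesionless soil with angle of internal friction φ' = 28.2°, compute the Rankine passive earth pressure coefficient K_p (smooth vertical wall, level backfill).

2.79

K_p = (1 + sin φ)/(1 − sin φ) = tan²(45° + 28.2°/2) = 2.792.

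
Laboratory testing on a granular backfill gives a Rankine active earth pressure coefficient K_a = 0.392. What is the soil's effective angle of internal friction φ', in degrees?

K_a = tan²(45° − φ/2) ⇒ 45° − φ/2 = arctan(√0.392) = 32.05°.
φ = 2(45° − 32.05°) = 25.90°.

25.9°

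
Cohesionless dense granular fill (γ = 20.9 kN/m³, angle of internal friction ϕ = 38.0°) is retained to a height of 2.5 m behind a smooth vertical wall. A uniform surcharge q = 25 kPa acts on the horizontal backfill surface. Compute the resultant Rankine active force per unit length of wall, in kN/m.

K_a = tan²(45° − φ/2) = 0.2379.
Soil triangle: ½ K_a γ H² = 0.5×0.2379×20.9×2.5² = 15.54 kN/m.
Surcharge rectangle: K_a q H = 0.2379×25×2.5 = 14.87 kN/m.
Total = 15.54 + 14.87 = 30.40 kN/m.

30.4 kN/m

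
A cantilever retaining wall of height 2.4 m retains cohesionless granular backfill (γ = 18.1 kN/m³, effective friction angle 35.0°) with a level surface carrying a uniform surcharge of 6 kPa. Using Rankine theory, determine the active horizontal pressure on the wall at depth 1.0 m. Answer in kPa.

K_a = (1 − sin φ)/(1 + sin φ) = 0.2710.
σ_v = γz + q = 18.1 × 1.0 + 6 = 24.10 kPa.
σ_h = K_a σ_v = 0.2710 × 24.10 = 6.531 kPa.

6.53 kPa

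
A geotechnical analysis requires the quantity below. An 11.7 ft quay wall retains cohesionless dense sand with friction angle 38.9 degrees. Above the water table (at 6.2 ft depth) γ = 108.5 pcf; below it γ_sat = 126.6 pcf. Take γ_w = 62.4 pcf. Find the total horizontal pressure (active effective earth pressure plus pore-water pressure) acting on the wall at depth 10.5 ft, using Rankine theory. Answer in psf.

485 psf

K_a = (1 − sin φ)/(1 + sin φ) = 0.2285.
γ' = 126.6 − 62.4 = 64.20 pcf.
Effective vertical stress at 10.5 ft: σ'_v = 108.5×6.2 + 64.20×4.30 = 948.8 psf.
σ'_h = K_a σ'_v = 0.2285 × 948.8 = 216.8 psf; u = γ_w × 4.30 = 268.3 psf.
Total σ_h = 216.8 + 268.3 = 485.1 psf.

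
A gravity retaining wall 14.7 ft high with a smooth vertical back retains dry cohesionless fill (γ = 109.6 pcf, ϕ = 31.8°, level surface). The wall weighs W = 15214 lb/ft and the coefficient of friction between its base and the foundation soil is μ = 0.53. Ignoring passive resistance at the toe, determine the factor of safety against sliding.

2.20

K_a = tan²(45° − 31.8°/2) = 0.3098.
P_a = ½K_aγH² = 0.5×0.3098×109.6×14.7² = 3669 lb/ft, acting at H/3 = 4.900 ft above the base.
FS_sliding = μW / P_a = 0.53×15214 / 3669 = 2.198.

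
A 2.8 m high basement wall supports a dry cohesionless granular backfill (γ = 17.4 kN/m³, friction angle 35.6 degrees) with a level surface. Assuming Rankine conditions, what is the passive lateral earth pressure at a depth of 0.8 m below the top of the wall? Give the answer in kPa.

52.7 kPa

K_p = (1 + sin φ)/(1 − sin φ) = 3.786.
σ_h = K_p γ z = 3.786 × 17.4 × 0.8 = 52.70 kPa.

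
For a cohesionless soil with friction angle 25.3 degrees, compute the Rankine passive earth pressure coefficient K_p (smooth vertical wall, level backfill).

K_p = (1 + sin φ)/(1 − sin φ) = tan²(45° + 25.3°/2) = 2.493.

2.49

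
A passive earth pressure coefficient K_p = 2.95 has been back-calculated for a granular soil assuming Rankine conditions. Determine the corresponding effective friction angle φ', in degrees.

29.6°

K_p = (1+sin φ)/(1−sin φ) ⇒ sin φ = (K_p − 1)/(K_p + 1) = 0.4937.
φ = arcsin(0.4937) = 29.58°.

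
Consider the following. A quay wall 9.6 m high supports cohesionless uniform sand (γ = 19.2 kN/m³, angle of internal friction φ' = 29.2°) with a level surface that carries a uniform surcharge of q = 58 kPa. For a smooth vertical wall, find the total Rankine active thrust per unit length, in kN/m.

K_a = tan²(45° − φ/2) = 0.3442.
Soil triangle: ½ K_a γ H² = 0.5×0.3442×19.2×9.6² = 304.5 kN/m.
Surcharge rectangle: K_a q H = 0.3442×58×9.6 = 191.7 kN/m.
Total = 304.5 + 191.7 = 496.2 kN/m.

496 kN/m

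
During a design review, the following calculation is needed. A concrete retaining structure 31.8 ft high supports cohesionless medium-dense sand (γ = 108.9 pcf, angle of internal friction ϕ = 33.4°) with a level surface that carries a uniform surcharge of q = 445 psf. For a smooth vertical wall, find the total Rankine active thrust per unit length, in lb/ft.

20100 lb/ft

K_a = tan²(45° − φ/2) = 0.2899.
Soil triangle: ½ K_a γ H² = 0.5×0.2899×108.9×31.8² = 15960 lb/ft.
Surcharge rectangle: K_a q H = 0.2899×445×31.8 = 4103 lb/ft.
Total = 15960 + 4103 = 20070 lb/ft.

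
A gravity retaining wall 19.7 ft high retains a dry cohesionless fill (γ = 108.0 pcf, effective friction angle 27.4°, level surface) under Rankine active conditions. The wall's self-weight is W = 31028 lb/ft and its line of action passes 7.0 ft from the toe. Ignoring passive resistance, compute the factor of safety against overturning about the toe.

K_a = tan²(45° − 27.4°/2) = 0.3697.
P_a = ½K_aγH² = 0.5×0.3697×108.0×19.7² = 7747 lb/ft, acting at H/3 = 6.567 ft above the base.
Overturning moment M_o = P_a × H/3 = 7747 × 6.567 = 50870.
Resisting moment M_r = W × 7.0 = 31028 × 7.0 = 217200.
FS_overturning = M_r/M_o = 217200/50870 = 4.269.

4.27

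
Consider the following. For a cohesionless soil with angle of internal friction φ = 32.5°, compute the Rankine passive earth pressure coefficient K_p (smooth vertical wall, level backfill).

K_p = (1 + sin φ)/(1 − sin φ) = tan²(45° + 32.5°/2) = 3.322.

3.32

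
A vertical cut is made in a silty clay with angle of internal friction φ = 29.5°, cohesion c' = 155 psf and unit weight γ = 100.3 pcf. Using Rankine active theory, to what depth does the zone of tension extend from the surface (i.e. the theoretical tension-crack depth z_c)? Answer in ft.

5.30 ft

K_a = tan²(45° − 29.5°/2) = 0.3401; √K_a = 0.5832.
The active pressure is zero where K_a γ z = 2c√K_a, so z_c = 2c/(γ√K_a) = 2×155/(100.3×0.5832) = 5.300 ft.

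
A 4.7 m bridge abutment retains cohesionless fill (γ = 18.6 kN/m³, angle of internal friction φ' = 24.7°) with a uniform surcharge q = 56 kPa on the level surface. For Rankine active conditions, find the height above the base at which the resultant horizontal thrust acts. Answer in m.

2.01 m

K_a = 0.4106.
Triangular part P₁ = ½K_aγH² = 84.35 at H/3 = 1.567 m; rectangular part P₂ = K_a q H = 108.1 at H/2 = 2.350 m.
ȳ = (P₁·1.567 + P₂·2.350)/(P₁+P₂) = 2.007 m.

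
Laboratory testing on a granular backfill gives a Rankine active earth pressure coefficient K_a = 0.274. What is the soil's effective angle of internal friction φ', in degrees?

34.7°

K_a = tan²(45° − φ/2) ⇒ 45° − φ/2 = arctan(√0.274) = 27.63°.
φ = 2(45° − 27.63°) = 34.74°.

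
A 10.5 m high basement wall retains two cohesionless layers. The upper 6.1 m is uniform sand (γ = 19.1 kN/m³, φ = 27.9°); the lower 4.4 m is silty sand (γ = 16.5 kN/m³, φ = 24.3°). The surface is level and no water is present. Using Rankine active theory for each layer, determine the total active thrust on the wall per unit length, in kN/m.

409 kN/m

K_a1 = tan²(45°−27.9°/2) = 0.3625; K_a2 = tan²(45°−24.3°/2) = 0.4169.
Layer 1: σ at base = K_a1 γ₁ h₁ = 42.23 kPa; P₁ = ½×42.23×6.1 = 128.8.
Layer 2: σ_v at top = γ₁h₁ = 116.5; σ_h top = K_a2×116.5 = 48.58; σ_h base = K_a2×(116.5+16.5×4.4) = 78.84.
P₂ = ½(48.58+78.84)×4.4 = 280.3. Total P_a = 128.8+280.3 = 409.1 kN/m.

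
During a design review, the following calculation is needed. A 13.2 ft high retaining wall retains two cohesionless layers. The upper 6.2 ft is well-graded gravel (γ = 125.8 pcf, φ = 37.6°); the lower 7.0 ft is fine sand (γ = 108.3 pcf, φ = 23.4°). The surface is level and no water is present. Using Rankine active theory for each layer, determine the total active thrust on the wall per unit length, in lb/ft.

K_a1 = tan²(45°−37.6°/2) = 0.2421; K_a2 = tan²(45°−23.4°/2) = 0.4315.
Layer 1: σ at base = K_a1 γ₁ h₁ = 188.8 psf; P₁ = ½×188.8×6.2 = 585.4.
Layer 2: σ_v at top = γ₁h₁ = 780.0; σ_h top = K_a2×780.0 = 336.5; σ_h base = K_a2×(780.0+108.3×7.0) = 663.7.
P₂ = ½(336.5+663.7)×7.0 = 3501. Total P_a = 585.4+3501 = 4086 lb/ft.

4090 lb/ft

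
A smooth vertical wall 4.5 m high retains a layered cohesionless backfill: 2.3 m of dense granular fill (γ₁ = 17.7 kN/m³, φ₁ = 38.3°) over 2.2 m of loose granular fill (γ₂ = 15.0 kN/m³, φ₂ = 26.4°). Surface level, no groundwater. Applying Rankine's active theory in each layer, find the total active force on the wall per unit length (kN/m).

59.4 kN/m

K_a1 = tan²(45°−38.3°/2) = 0.2347; K_a2 = tan²(45°−26.4°/2) = 0.3844.
Layer 1: σ at base = K_a1 γ₁ h₁ = 9.556 kPa; P₁ = ½×9.556×2.3 = 10.99.
Layer 2: σ_v at top = γ₁h₁ = 40.71; σ_h top = K_a2×40.71 = 15.65; σ_h base = K_a2×(40.71+15.0×2.2) = 28.34.
P₂ = ½(15.65+28.34)×2.2 = 48.39. Total P_a = 10.99+48.39 = 59.37 kN/m.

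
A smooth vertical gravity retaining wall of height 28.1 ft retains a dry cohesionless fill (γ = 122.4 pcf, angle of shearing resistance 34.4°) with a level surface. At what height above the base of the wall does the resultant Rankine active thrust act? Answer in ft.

9.37 ft

K_a = 0.2780.
The pressure distribution is triangular, so the resultant acts at H/3 above the base = 28.1/3 = 9.367 ft.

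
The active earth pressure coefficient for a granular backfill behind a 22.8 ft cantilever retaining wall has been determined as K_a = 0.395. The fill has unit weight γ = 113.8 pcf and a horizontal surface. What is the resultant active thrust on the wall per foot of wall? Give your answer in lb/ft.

11700 lb/ft

P = ½ K_a γ H² = 0.5 × 0.395 × 113.8 × 22.8² = 11680 lb/ft.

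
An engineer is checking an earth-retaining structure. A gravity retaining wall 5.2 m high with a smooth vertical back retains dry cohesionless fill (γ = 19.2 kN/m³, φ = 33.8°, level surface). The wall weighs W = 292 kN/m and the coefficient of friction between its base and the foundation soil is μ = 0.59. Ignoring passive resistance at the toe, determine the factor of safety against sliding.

K_a = tan²(45° − 33.8°/2) = 0.2851.
P_a = ½K_aγH² = 0.5×0.2851×19.2×5.2² = 74.01 kN/m, acting at H/3 = 1.733 m above the base.
FS_sliding = μW / P_a = 0.59×292 / 74.01 = 2.328.

2.33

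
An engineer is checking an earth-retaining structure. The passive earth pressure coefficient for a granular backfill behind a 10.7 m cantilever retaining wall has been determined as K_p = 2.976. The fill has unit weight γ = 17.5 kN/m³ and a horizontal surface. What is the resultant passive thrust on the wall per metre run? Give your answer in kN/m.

2980 kN/m

P = ½ K_p γ H² = 0.5 × 2.976 × 17.5 × 10.7² = 2981 kN/m.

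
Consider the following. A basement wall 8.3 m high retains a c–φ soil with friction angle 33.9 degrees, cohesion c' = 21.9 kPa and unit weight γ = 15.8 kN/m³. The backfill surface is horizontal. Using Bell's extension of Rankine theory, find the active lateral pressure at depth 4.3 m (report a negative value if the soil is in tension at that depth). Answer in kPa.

K_a = (1 − sin φ)/(1 + sin φ) = 0.2839.
σ_a = K_a γ z − 2c√K_a = 0.2839×15.8×4.3 − 2×21.9×0.5328 = -4.049 kPa.

-4.05 kPa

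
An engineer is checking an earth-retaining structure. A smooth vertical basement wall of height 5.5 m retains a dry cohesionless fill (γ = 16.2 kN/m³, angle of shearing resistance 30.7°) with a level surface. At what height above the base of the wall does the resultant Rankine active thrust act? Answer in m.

1.83 m

K_a = 0.3240.
The pressure distribution is triangular, so the resultant acts at H/3 above the base = 5.5/3 = 1.833 m.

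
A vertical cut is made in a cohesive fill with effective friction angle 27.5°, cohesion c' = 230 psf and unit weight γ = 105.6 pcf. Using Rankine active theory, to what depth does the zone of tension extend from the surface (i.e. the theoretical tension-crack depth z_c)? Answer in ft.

K_a = tan²(45° − 27.5°/2) = 0.3682; √K_a = 0.6068.
The active pressure is zero where K_a γ z = 2c√K_a, so z_c = 2c/(γ√K_a) = 2×230/(105.6×0.6068) = 7.179 ft.

7.18 ft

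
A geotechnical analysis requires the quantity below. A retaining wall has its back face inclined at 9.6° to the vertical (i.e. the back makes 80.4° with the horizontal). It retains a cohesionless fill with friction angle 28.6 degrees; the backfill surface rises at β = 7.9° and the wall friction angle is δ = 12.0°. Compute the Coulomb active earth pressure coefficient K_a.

K_a = sin²(α+φ) / [sin²α · sin(α−δ) · (1 + √{sin(φ+δ)sin(φ−β) / (sin(α−δ)sin(α+β))})²].
With α = 80.4°, φ = 28.6°, δ = 12.0°, β = 7.9°: K_a = 0.4410.

0.441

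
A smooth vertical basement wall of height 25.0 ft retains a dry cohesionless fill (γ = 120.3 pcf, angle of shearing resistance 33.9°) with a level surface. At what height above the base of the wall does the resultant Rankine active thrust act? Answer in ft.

8.33 ft

K_a = 0.2839.
The pressure distribution is triangular, so the resultant acts at H/3 above the base = 25.0/3 = 8.333 ft.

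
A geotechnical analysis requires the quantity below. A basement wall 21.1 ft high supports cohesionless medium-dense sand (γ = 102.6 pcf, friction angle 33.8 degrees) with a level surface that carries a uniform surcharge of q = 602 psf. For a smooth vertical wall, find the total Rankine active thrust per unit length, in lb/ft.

K_a = tan²(45° − φ/2) = 0.2851.
Soil triangle: ½ K_a γ H² = 0.5×0.2851×102.6×21.1² = 6512 lb/ft.
Surcharge rectangle: K_a q H = 0.2851×602×21.1 = 3621 lb/ft.
Total = 6512 + 3621 = 10130 lb/ft.

10100 lb/ft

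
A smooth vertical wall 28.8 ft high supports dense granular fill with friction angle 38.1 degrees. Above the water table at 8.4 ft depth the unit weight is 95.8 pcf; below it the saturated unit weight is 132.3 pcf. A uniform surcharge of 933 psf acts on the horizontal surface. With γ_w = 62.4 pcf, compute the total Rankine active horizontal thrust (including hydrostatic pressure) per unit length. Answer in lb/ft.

27500 lb/ft

K_a = tan²(45° − φ/2) = 0.2368.
γ' = 132.3 − 62.4 = 69.90 pcf. h₂ = H − d_w = 20.4 ft.
σ'_h: at surface K_a·q = 221.0; at WT K_a(q+γd_w) = 411.5; at base K_a(q+γd_w+γ'h₂) = 749.3 psf.
P₁ = ½(221.0+411.5)×8.4 = 2657; P₂ = ½(411.5+749.3)×20.4 = 11840; P_w = ½γ_w h₂² = 12980.
Total = 2657+11840+12980 = 27480 lb/ft.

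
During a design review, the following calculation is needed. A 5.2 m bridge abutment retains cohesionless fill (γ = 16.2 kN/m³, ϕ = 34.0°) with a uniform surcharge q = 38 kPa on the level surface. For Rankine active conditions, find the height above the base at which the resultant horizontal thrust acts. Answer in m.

K_a = 0.2827.
Triangular part P₁ = ½K_aγH² = 61.92 at H/3 = 1.733 m; rectangular part P₂ = K_a q H = 55.86 at H/2 = 2.600 m.
ȳ = (P₁·1.733 + P₂·2.600)/(P₁+P₂) = 2.144 m.

2.14 m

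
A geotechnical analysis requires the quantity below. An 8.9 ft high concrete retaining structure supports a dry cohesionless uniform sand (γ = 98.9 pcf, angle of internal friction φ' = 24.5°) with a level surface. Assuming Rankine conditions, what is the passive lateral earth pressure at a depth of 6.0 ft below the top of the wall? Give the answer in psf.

1430 psf

K_p = (1 + sin φ)/(1 − sin φ) = 2.417.
σ_h = K_p γ z = 2.417 × 98.9 × 6.0 = 1434 psf.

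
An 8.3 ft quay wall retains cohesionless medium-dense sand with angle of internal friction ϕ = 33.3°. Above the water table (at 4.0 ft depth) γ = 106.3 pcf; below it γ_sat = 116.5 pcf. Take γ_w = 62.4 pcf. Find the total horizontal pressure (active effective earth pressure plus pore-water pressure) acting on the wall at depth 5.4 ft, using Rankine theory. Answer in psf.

K_a = (1 − sin φ)/(1 + sin φ) = 0.2911.
γ' = 116.5 − 62.4 = 54.10 pcf.
Effective vertical stress at 5.4 ft: σ'_v = 106.3×4.0 + 54.10×1.40 = 500.9 psf.
σ'_h = K_a σ'_v = 0.2911 × 500.9 = 145.8 psf; u = γ_w × 1.40 = 87.36 psf.
Total σ_h = 145.8 + 87.36 = 233.2 psf.

233 psf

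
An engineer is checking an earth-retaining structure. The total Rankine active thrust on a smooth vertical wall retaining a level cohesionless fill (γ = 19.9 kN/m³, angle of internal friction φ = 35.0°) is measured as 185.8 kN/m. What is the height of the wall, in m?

K_a = 0.2710. P_a = ½ K_a γ H² ⇒ H = √(2P_a/(K_a γ)).
H = √(2×185.8/(0.2710×19.9)) = 8.301 m.

8.30 m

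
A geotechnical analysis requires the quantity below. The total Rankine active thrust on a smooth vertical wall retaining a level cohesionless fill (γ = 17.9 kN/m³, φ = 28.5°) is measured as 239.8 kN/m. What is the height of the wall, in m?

8.70 m

K_a = 0.3540. P_a = ½ K_a γ H² ⇒ H = √(2P_a/(K_a γ)).
H = √(2×239.8/(0.3540×17.9)) = 8.700 m.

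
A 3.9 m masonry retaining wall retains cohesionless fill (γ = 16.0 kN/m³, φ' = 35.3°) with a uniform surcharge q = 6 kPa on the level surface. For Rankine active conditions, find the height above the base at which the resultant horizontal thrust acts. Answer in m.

K_a = 0.2675.
Triangular part P₁ = ½K_aγH² = 32.55 at H/3 = 1.300 m; rectangular part P₂ = K_a q H = 6.260 at H/2 = 1.950 m.
ȳ = (P₁·1.300 + P₂·1.950)/(P₁+P₂) = 1.405 m.

1.40 m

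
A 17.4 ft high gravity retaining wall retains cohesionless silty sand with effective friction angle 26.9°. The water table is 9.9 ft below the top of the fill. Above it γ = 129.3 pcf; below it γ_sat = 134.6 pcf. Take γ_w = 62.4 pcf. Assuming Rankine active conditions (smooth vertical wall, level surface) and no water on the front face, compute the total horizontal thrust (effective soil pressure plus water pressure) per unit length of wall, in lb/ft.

K_a = tan²(45° − φ/2) = 0.3770.
γ' = 134.6 − 62.4 = 72.20 pcf. Depth below WT = 7.5 ft.
σ'_h at WT = K_a γ d_w = 482.6 psf; at base = 482.6 + K_a γ' × 7.5 = 686.7 psf.
P₁ (0–9.9 ft) = ½×482.6×9.9 = 2389. P₂ (9.9–17.4 ft) = ½(482.6+686.7)×7.5 = 4385.
P_w = ½ γ_w h₂² = 0.5×62.4×7.5² = 1755. Total = 2389+4385+1755 = 8529 lb/ft.

8530 lb/ft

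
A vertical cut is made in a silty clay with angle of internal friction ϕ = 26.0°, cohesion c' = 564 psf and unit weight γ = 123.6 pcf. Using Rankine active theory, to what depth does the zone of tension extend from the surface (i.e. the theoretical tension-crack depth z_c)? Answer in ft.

K_a = tan²(45° − 26.0°/2) = 0.3905; √K_a = 0.6249.
The active pressure is zero where K_a γ z = 2c√K_a, so z_c = 2c/(γ√K_a) = 2×564/(123.6×0.6249) = 14.60 ft.

14.6 ft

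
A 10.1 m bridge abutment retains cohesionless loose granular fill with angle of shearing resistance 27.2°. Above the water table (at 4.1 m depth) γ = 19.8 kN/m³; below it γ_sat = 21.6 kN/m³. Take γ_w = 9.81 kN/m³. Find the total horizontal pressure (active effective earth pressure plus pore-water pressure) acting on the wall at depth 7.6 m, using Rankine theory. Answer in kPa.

K_a = (1 − sin φ)/(1 + sin φ) = 0.3726.
γ' = 21.6 − 9.81 = 11.79 kN/m³.
Effective vertical stress at 7.6 m: σ'_v = 19.8×4.1 + 11.79×3.50 = 122.4 kPa.
σ'_h = K_a σ'_v = 0.3726 × 122.4 = 45.62 kPa; u = γ_w × 3.50 = 34.34 kPa.
Total σ_h = 45.62 + 34.34 = 79.96 kPa.

80.0 kPa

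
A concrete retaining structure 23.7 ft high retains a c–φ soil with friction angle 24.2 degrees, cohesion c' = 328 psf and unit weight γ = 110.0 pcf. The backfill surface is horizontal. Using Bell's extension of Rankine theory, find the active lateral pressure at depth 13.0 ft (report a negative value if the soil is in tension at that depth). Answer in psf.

K_a = (1 − sin φ)/(1 + sin φ) = 0.4185.
σ_a = K_a γ z − 2c√K_a = 0.4185×110.0×13.0 − 2×328×0.6469 = 174.1 psf.

174 psf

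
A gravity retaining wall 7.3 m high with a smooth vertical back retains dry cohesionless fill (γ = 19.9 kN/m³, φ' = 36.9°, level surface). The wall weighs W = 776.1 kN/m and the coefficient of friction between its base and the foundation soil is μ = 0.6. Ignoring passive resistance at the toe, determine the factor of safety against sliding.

K_a = tan²(45° − 36.9°/2) = 0.2497.
P_a = ½K_aγH² = 0.5×0.2497×19.9×7.3² = 132.4 kN/m, acting at H/3 = 2.433 m above the base.
FS_sliding = μW / P_a = 0.6×776.1 / 132.4 = 3.517.

3.52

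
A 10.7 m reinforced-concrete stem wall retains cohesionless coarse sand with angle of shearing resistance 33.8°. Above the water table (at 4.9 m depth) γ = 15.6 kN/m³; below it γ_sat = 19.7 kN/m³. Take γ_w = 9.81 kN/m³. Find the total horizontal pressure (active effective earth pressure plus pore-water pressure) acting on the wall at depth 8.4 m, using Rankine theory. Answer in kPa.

66.0 kPa

K_a = (1 − sin φ)/(1 + sin φ) = 0.2851.
γ' = 19.7 − 9.81 = 9.890 kN/m³.
Effective vertical stress at 8.4 m: σ'_v = 15.6×4.9 + 9.890×3.50 = 111.1 kPa.
σ'_h = K_a σ'_v = 0.2851 × 111.1 = 31.66 kPa; u = γ_w × 3.50 = 34.34 kPa.
Total σ_h = 31.66 + 34.34 = 66.00 kPa.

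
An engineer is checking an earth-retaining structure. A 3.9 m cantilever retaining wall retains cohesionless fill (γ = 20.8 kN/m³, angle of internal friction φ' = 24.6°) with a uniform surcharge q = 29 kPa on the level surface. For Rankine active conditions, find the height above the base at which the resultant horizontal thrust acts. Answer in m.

K_a = 0.4121.
Triangular part P₁ = ½K_aγH² = 65.20 at H/3 = 1.300 m; rectangular part P₂ = K_a q H = 46.61 at H/2 = 1.950 m.
ȳ = (P₁·1.300 + P₂·1.950)/(P₁+P₂) = 1.571 m.

1.57 m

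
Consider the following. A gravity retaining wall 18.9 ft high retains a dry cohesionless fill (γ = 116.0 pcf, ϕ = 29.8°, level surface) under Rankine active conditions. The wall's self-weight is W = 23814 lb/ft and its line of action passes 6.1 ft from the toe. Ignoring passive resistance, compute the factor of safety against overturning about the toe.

3.31

K_a = tan²(45° − 29.8°/2) = 0.3360.
P_a = ½K_aγH² = 0.5×0.3360×116.0×18.9² = 6962 lb/ft, acting at H/3 = 6.300 ft above the base.
Overturning moment M_o = P_a × H/3 = 6962 × 6.300 = 43860.
Resisting moment M_r = W × 6.1 = 23814 × 6.1 = 145300.
FS_overturning = M_r/M_o = 145300/43860 = 3.312.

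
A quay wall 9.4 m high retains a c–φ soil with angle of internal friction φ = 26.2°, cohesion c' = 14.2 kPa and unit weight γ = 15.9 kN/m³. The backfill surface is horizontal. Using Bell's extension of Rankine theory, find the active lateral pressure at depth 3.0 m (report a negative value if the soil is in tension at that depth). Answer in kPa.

0.803 kPa

K_a = (1 − sin φ)/(1 + sin φ) = 0.3874.
σ_a = K_a γ z − 2c√K_a = 0.3874×15.9×3.0 − 2×14.2×0.6224 = 0.8033 kPa.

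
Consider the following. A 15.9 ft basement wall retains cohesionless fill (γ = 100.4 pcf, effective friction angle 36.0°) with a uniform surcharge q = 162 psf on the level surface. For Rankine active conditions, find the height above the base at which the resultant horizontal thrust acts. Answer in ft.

K_a = 0.2596.
Triangular part P₁ = ½K_aγH² = 3295 at H/3 = 5.300 ft; rectangular part P₂ = K_a q H = 668.7 at H/2 = 7.950 ft.
ȳ = (P₁·5.300 + P₂·7.950)/(P₁+P₂) = 5.747 ft.

5.75 ft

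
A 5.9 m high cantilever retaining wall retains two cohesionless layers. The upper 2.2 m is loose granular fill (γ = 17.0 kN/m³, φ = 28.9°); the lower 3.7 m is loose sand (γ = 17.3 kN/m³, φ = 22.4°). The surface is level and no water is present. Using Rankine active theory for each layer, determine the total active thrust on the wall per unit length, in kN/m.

129 kN/m

K_a1 = tan²(45°−28.9°/2) = 0.3484; K_a2 = tan²(45°−22.4°/2) = 0.4482.
Layer 1: σ at base = K_a1 γ₁ h₁ = 13.03 kPa; P₁ = ½×13.03×2.2 = 14.33.
Layer 2: σ_v at top = γ₁h₁ = 37.40; σ_h top = K_a2×37.40 = 16.76; σ_h base = K_a2×(37.40+17.3×3.7) = 45.45.
P₂ = ½(16.76+45.45)×3.7 = 115.1. Total P_a = 14.33+115.1 = 129.4 kN/m.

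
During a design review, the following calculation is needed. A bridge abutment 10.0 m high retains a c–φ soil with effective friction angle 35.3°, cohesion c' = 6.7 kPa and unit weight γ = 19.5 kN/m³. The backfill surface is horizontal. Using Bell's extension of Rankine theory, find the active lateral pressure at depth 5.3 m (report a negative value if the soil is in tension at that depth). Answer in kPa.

20.7 kPa

K_a = (1 − sin φ)/(1 + sin φ) = 0.2675.
σ_a = K_a γ z − 2c√K_a = 0.2675×19.5×5.3 − 2×6.7×0.5172 = 20.72 kPa.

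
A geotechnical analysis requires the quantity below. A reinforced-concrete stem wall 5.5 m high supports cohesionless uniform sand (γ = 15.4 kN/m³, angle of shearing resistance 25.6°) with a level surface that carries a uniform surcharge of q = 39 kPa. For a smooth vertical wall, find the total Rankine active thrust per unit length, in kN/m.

177 kN/m

K_a = tan²(45° − φ/2) = 0.3966.
Soil triangle: ½ K_a γ H² = 0.5×0.3966×15.4×5.5² = 92.37 kN/m.
Surcharge rectangle: K_a q H = 0.3966×39×5.5 = 85.06 kN/m.
Total = 92.37 + 85.06 = 177.4 kN/m.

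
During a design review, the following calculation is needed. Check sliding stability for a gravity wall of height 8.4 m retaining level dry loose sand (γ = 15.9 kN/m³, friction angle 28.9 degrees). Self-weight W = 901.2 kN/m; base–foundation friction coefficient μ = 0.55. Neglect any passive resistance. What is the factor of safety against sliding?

K_a = tan²(45° − 28.9°/2) = 0.3484.
P_a = ½K_aγH² = 0.5×0.3484×15.9×8.4² = 195.4 kN/m, acting at H/3 = 2.800 m above the base.
FS_sliding = μW / P_a = 0.55×901.2 / 195.4 = 2.536.

2.54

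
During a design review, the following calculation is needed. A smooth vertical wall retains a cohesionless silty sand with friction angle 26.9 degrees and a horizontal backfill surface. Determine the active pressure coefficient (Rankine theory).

0.377

K_a = tan²(45° − φ/2) = tan²(31.55°) = 0.3770.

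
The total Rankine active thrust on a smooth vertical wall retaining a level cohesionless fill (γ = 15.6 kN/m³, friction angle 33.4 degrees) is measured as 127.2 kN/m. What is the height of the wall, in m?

7.50 m

K_a = 0.2899. P_a = ½ K_a γ H² ⇒ H = √(2P_a/(K_a γ)).
H = √(2×127.2/(0.2899×15.6)) = 7.500 m.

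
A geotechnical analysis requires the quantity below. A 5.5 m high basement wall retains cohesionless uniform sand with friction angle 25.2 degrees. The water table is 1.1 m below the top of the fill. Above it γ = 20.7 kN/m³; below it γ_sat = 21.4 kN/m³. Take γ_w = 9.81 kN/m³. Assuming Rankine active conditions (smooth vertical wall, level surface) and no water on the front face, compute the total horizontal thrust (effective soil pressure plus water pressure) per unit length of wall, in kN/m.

K_a = tan²(45° − φ/2) = 0.4027.
γ' = 21.4 − 9.81 = 11.59 kN/m³. Depth below WT = 4.4 m.
σ'_h at WT = K_a γ d_w = 9.170 kPa; at base = 9.170 + K_a γ' × 4.4 = 29.71 kPa.
P₁ (0–1.1 m) = ½×9.170×1.1 = 5.044. P₂ (1.1–5.5 m) = ½(9.170+29.71)×4.4 = 85.53.
P_w = ½ γ_w h₂² = 0.5×9.81×4.4² = 94.96. Total = 5.044+85.53+94.96 = 185.5 kN/m.

186 kN/m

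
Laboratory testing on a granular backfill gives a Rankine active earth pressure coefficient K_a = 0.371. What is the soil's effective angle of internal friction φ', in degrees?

K_a = tan²(45° − φ/2) ⇒ 45° − φ/2 = arctan(√0.371) = 31.35°.
φ = 2(45° − 31.35°) = 27.31°.

27.3°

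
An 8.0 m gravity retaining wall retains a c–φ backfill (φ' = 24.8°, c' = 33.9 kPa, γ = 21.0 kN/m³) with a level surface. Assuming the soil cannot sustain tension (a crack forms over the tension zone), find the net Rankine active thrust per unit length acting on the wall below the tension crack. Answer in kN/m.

K_a = 0.4090; √K_a = 0.6395.
Tension-crack depth z_c = 2c/(γ√K_a) = 2×33.9/(21.0×0.6395) = 5.048 m.
σ_a at base = K_a γ H − 2c√K_a = 0.4090×21.0×8.0 − 2×33.9×0.6395 = 25.35 kPa.
P_a = ½ × 25.35 × (H − z_c) = 0.5×25.35×2.952 = 37.41 kN/m.

37.4 kN/m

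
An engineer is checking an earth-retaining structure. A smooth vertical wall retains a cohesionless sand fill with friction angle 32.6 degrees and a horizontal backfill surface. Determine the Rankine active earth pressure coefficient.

K_a = (1 − sin φ)/(1 + sin φ) = (1 − sin 32.6°)/(1 + sin 32.6°) = 0.2997.

0.300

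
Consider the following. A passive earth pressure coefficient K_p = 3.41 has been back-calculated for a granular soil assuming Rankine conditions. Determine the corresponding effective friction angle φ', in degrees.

K_p = (1+sin φ)/(1−sin φ) ⇒ sin φ = (K_p − 1)/(K_p + 1) = 0.5465.
φ = arcsin(0.5465) = 33.13°.

33.1°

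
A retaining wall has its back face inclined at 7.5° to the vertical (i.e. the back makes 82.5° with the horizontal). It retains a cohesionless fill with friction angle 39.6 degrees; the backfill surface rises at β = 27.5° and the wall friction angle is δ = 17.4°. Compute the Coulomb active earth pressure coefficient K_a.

0.381

K_a = sin²(α+φ) / [sin²α · sin(α−δ) · (1 + √{sin(φ+δ)sin(φ−β) / (sin(α−δ)sin(α+β))})²].
With α = 82.5°, φ = 39.6°, δ = 17.4°, β = 27.5°: K_a = 0.3806.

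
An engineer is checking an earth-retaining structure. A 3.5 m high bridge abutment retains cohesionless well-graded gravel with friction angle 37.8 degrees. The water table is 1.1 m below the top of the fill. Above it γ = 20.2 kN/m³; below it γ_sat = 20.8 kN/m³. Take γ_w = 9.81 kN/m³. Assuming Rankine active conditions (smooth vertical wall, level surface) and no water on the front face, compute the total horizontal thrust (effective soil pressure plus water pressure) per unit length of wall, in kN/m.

K_a = tan²(45° − φ/2) = 0.2400.
γ' = 20.8 − 9.81 = 10.99 kN/m³. Depth below WT = 2.4 m.
σ'_h at WT = K_a γ d_w = 5.333 kPa; at base = 5.333 + K_a γ' × 2.4 = 11.66 kPa.
P₁ (0–1.1 m) = ½×5.333×1.1 = 2.933. P₂ (1.1–3.5 m) = ½(5.333+11.66)×2.4 = 20.39.
P_w = ½ γ_w h₂² = 0.5×9.81×2.4² = 28.25. Total = 2.933+20.39+28.25 = 51.58 kN/m.

51.6 kN/m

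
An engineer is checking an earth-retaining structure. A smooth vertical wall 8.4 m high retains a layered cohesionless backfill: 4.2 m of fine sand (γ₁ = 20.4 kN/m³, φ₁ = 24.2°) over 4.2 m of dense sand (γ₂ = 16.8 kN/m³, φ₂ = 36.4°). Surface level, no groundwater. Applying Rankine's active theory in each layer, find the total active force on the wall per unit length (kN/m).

205 kN/m

K_a1 = tan²(45°−24.2°/2) = 0.4185; K_a2 = tan²(45°−36.4°/2) = 0.2552.
Layer 1: σ at base = K_a1 γ₁ h₁ = 35.86 kPa; P₁ = ½×35.86×4.2 = 75.30.
Layer 2: σ_v at top = γ₁h₁ = 85.68; σ_h top = K_a2×85.68 = 21.86; σ_h base = K_a2×(85.68+16.8×4.2) = 39.87.
P₂ = ½(21.86+39.87)×4.2 = 129.6. Total P_a = 75.30+129.6 = 204.9 kN/m.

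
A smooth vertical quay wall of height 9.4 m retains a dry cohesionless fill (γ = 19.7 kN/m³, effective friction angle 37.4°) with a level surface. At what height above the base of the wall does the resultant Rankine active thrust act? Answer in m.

K_a = 0.2443.
The pressure distribution is triangular, so the resultant acts at H/3 above the base = 9.4/3 = 3.133 m.

3.13 m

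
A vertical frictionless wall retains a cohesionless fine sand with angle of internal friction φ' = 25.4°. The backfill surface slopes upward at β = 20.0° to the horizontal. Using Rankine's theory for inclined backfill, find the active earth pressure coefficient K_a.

K_a = cos β · (cos β − √(cos²β − cos²φ)) / (cos β + √(cos²β − cos²φ)).
cos β = 0.9397, cos φ = 0.9033, √(cos²β − cos²φ) = 0.2589.
K_a = 0.9397 × (0.9397 − 0.2589)/(0.9397 + 0.2589) = 0.5338.

0.534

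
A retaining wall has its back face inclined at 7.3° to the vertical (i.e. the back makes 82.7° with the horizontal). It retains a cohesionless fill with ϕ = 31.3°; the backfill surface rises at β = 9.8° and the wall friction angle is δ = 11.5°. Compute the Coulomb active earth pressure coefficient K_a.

K_a = sin²(α+φ) / [sin²α · sin(α−δ) · (1 + √{sin(φ+δ)sin(φ−β) / (sin(α−δ)sin(α+β))})²].
With α = 82.7°, φ = 31.3°, δ = 11.5°, β = 9.8°: K_a = 0.3914.

0.391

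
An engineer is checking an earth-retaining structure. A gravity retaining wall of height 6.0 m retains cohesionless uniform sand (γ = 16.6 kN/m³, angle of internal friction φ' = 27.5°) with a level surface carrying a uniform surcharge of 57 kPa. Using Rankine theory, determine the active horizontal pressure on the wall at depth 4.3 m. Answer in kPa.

K_a = (1 − sin φ)/(1 + sin φ) = 0.3682.
σ_v = γz + q = 16.6 × 4.3 + 57 = 128.4 kPa.
σ_h = K_a σ_v = 0.3682 × 128.4 = 47.27 kPa.

47.3 kPa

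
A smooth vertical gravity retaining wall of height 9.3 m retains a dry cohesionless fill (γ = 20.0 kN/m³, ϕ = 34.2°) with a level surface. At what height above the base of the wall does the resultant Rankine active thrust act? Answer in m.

3.10 m

K_a = 0.2803.
The pressure distribution is triangular, so the resultant acts at H/3 above the base = 9.3/3 = 3.100 m.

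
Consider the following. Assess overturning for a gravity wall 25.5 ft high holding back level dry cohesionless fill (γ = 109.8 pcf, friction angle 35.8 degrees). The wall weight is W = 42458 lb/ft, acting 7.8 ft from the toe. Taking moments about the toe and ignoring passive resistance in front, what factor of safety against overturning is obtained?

4.17

K_a = tan²(45° − 35.8°/2) = 0.2619.
P_a = ½K_aγH² = 0.5×0.2619×109.8×25.5² = 9348 lb/ft, acting at H/3 = 8.500 ft above the base.
Overturning moment M_o = P_a × H/3 = 9348 × 8.500 = 79460.
Resisting moment M_r = W × 7.8 = 42458 × 7.8 = 331200.
FS_overturning = M_r/M_o = 331200/79460 = 4.168.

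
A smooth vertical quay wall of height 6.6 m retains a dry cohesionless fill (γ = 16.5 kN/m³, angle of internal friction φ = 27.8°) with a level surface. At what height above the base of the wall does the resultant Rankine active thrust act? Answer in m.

K_a = 0.3639.
The pressure distribution is triangular, so the resultant acts at H/3 above the base = 6.6/3 = 2.200 m.

2.20 m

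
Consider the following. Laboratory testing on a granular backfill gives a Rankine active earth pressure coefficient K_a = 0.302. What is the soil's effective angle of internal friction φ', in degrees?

K_a = tan²(45° − φ/2) ⇒ 45° − φ/2 = arctan(√0.302) = 28.79°.
φ = 2(45° − 28.79°) = 32.42°.

32.4°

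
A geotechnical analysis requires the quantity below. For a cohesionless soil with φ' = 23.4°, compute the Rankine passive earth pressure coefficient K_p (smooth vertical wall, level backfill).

2.32

K_p = (1 + sin φ)/(1 − sin φ) = tan²(45° + 23.4°/2) = 2.318.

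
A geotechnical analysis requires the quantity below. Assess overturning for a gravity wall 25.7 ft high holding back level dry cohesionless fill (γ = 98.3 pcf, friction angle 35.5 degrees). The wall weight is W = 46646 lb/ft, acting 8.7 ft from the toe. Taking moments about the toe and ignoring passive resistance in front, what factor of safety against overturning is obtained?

K_a = tan²(45° − 35.5°/2) = 0.2653.
P_a = ½K_aγH² = 0.5×0.2653×98.3×25.7² = 8611 lb/ft, acting at H/3 = 8.567 ft above the base.
Overturning moment M_o = P_a × H/3 = 8611 × 8.567 = 73770.
Resisting moment M_r = W × 8.7 = 46646 × 8.7 = 405800.
FS_overturning = M_r/M_o = 405800/73770 = 5.501.

5.50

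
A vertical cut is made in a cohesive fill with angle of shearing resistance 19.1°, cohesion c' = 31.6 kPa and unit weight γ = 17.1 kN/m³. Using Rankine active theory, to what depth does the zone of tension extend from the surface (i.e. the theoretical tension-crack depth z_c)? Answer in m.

K_a = tan²(45° − 19.1°/2) = 0.5069; √K_a = 0.7120.
The active pressure is zero where K_a γ z = 2c√K_a, so z_c = 2c/(γ√K_a) = 2×31.6/(17.1×0.7120) = 5.191 m.

5.19 m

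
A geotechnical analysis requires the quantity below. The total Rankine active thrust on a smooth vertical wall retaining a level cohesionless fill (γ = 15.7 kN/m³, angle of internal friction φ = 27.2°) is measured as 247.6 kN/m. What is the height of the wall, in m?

K_a = 0.3726. P_a = ½ K_a γ H² ⇒ H = √(2P_a/(K_a γ)).
H = √(2×247.6/(0.3726×15.7)) = 9.201 m.

9.20 m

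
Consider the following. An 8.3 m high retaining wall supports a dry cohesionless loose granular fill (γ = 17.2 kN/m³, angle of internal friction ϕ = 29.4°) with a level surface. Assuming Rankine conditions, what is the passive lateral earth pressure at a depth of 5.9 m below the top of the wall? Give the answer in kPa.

297 kPa

K_p = (1 + sin φ)/(1 − sin φ) = 2.929.
σ_h = K_p γ z = 2.929 × 17.2 × 5.9 = 297.2 kPa.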